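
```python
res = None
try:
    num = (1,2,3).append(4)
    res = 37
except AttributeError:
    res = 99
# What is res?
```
99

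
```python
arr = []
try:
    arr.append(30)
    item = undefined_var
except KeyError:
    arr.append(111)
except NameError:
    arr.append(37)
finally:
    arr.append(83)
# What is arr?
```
[30, 37, 83]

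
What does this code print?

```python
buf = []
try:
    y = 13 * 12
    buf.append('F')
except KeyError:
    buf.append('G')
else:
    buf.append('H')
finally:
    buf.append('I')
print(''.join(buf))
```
FHI

else runs before finally when no exception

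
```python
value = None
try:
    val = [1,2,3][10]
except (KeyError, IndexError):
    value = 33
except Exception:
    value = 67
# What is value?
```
33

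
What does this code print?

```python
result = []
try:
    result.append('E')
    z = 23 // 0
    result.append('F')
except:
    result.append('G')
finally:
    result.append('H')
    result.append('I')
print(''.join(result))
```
EGHI

Code before exception runs, then except, then all of finally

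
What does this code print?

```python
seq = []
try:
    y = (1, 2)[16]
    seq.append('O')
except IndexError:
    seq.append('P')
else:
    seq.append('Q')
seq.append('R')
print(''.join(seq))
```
PR

else block skipped when exception is caught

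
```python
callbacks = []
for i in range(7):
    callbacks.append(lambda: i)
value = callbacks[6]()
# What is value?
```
6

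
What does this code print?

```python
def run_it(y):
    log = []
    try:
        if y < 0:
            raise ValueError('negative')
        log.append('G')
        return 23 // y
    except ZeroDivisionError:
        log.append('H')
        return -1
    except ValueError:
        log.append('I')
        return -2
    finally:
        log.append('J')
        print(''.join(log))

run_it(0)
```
GHJ

y=0 causes ZeroDivisionError, caught, finally prints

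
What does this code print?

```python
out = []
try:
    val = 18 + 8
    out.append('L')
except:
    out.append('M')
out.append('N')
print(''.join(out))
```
LN

No exception, try block completes normally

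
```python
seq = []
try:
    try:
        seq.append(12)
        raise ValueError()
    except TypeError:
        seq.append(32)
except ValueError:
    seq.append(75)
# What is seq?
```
[12, 75]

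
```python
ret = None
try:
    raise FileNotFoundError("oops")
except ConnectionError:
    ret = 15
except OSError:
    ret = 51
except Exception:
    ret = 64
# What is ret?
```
51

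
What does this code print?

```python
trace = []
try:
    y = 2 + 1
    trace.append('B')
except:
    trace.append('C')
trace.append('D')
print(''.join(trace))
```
BD

No exception, try block completes normally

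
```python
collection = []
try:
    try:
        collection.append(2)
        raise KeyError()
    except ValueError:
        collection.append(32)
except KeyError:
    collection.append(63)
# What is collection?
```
[2, 63]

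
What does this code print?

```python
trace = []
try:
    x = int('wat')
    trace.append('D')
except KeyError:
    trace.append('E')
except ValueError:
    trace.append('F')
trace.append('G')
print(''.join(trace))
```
FG

ValueError is caught by its specific handler, not KeyError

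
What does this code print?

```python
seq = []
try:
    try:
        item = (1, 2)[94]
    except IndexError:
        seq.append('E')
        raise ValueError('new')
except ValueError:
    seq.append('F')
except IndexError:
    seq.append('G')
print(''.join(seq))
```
EF

New ValueError raised, caught by outer ValueError handler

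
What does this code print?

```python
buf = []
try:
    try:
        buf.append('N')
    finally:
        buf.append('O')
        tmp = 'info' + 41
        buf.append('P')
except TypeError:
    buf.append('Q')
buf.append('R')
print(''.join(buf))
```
NOQR

Exception in inner finally caught by outer except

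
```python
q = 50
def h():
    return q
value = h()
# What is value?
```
50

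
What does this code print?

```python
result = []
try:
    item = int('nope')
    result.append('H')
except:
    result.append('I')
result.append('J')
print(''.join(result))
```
IJ

Exception raised in try, caught by bare except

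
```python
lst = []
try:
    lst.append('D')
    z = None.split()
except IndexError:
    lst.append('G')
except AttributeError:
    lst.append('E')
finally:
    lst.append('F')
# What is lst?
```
['D', 'E', 'F']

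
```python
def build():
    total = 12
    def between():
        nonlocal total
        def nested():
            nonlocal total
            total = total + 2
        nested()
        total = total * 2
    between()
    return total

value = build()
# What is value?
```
28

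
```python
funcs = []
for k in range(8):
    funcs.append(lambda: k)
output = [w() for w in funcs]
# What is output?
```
[7, 7, 7, 7, 7, 7, 7, 7]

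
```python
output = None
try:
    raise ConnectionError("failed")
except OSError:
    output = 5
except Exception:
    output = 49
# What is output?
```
5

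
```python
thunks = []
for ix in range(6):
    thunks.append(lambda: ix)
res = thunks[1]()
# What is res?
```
5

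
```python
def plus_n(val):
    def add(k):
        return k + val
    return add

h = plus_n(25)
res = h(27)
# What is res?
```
52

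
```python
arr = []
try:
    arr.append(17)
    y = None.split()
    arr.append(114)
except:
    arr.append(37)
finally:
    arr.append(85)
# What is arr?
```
[17, 37, 85]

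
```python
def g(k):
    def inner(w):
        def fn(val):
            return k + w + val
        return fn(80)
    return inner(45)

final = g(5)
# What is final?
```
130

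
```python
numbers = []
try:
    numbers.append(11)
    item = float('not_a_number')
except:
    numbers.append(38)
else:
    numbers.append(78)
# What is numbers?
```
[11, 38]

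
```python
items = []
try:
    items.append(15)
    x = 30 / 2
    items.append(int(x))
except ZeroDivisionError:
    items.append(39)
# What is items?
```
[15, 15]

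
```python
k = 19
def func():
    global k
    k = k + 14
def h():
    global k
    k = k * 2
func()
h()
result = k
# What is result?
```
66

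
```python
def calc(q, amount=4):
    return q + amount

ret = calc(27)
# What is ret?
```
31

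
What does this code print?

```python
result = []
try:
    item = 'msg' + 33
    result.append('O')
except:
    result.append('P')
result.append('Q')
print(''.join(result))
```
PQ

Exception raised in try, caught by bare except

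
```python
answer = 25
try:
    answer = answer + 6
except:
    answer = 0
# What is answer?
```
31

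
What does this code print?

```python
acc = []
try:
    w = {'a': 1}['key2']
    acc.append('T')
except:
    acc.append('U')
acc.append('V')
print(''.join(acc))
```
UV

Exception raised in try, caught by bare except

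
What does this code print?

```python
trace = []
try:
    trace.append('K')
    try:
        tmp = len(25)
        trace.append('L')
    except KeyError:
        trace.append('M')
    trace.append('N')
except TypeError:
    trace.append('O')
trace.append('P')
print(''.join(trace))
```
KOP

Inner handler doesn't match, propagates to outer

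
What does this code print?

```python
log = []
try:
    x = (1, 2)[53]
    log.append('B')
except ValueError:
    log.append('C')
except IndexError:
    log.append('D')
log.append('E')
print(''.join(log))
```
DE

IndexError is caught by its specific handler, not ValueError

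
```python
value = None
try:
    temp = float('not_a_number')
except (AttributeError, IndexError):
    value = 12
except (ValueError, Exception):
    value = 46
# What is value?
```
46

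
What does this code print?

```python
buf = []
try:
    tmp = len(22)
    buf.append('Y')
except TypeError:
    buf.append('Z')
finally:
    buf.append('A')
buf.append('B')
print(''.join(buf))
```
ZAB

finally always runs, even after exception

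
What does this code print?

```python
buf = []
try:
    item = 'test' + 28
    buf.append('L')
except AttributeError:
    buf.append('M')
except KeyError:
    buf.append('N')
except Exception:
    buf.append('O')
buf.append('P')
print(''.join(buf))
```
OP

TypeError not specifically caught, falls to Exception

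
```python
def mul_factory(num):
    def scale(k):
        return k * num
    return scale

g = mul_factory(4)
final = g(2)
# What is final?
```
8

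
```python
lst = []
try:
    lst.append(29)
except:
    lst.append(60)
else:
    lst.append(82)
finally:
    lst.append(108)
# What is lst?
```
[29, 82, 108]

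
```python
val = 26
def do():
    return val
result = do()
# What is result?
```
26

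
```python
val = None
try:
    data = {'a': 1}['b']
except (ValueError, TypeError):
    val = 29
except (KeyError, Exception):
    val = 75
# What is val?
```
75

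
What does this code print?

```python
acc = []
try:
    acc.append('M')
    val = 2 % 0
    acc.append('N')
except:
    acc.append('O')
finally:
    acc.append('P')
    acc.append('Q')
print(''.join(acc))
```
MOPQ

Code before exception runs, then except, then all of finally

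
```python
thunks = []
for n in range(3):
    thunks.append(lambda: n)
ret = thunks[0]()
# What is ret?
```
2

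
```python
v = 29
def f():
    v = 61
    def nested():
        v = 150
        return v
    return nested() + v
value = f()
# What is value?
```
211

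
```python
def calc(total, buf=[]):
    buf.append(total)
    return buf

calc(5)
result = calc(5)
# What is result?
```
[5, 5]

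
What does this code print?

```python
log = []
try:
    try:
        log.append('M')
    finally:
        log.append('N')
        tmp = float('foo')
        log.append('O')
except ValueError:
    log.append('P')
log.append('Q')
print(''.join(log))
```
MNPQ

Exception in inner finally caught by outer except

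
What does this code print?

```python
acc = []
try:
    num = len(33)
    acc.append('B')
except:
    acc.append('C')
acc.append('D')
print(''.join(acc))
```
CD

Exception raised in try, caught by bare except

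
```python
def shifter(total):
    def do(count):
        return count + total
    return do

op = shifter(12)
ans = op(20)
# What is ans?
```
32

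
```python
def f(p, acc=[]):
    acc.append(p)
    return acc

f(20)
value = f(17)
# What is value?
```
[20, 17]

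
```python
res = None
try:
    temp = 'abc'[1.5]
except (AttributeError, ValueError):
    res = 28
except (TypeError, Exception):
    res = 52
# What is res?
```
52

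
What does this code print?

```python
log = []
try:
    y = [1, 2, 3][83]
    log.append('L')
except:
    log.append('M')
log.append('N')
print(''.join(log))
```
MN

Exception raised in try, caught by bare except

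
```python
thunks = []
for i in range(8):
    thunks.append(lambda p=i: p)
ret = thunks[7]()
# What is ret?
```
7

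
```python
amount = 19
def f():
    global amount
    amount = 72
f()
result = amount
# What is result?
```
72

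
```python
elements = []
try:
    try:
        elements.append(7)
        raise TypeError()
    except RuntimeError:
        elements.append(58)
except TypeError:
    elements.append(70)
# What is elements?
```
[7, 70]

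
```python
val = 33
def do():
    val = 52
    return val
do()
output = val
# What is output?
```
33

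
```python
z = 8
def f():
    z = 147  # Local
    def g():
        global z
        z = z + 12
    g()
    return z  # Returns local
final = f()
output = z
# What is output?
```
20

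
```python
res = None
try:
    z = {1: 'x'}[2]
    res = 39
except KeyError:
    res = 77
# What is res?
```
77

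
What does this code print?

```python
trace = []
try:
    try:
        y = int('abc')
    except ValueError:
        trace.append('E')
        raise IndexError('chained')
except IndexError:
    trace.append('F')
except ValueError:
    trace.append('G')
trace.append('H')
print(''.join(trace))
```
EFH

IndexError raised and caught, original ValueError not re-raised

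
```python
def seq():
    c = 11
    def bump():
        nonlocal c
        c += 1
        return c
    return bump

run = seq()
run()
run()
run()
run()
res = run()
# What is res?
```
16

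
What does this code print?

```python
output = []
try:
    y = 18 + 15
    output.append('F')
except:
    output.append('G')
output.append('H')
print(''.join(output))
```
FH

No exception, try block completes normally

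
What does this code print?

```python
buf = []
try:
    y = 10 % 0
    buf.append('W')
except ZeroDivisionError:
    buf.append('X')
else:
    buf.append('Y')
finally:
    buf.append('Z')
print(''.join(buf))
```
XZ

Exception: except runs, else skipped, finally runs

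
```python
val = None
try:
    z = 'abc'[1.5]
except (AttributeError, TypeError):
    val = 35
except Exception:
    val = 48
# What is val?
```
35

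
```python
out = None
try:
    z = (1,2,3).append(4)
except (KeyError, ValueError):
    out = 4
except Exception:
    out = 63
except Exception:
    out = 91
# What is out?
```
63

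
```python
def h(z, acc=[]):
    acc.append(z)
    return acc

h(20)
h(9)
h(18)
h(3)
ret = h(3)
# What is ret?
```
[20, 9, 18, 3, 3]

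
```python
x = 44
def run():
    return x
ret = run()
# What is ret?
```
44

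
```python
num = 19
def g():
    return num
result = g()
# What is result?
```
19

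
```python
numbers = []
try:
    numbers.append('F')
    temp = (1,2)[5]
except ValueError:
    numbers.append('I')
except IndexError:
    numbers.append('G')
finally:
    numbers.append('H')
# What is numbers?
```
['F', 'G', 'H']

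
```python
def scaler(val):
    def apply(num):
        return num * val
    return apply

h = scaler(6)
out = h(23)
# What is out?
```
138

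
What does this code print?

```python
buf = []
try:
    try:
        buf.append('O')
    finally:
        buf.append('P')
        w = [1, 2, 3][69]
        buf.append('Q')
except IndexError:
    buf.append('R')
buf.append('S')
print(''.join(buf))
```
OPRS

Exception in inner finally caught by outer except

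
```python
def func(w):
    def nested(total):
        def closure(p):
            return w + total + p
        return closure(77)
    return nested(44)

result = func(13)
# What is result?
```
134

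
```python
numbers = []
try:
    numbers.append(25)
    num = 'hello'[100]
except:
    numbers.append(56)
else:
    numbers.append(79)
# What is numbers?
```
[25, 56]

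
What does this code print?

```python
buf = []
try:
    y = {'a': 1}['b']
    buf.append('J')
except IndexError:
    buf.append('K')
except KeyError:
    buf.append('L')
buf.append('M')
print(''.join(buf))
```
LM

KeyError is caught by its specific handler, not IndexError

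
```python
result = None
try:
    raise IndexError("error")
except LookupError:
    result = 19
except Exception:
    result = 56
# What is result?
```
19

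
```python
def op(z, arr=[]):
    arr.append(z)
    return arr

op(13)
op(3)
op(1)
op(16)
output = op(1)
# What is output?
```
[13, 3, 1, 16, 1]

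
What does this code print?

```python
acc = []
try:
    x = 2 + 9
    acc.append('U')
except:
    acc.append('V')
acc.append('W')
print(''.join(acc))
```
UW

No exception, try block completes normally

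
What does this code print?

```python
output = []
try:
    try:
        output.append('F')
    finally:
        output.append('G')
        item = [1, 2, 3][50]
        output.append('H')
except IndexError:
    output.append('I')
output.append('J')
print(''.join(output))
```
FGIJ

Exception in inner finally caught by outer except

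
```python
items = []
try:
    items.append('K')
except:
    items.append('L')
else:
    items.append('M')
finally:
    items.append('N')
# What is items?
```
['K', 'M', 'N']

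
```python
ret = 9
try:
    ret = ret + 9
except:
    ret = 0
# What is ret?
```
18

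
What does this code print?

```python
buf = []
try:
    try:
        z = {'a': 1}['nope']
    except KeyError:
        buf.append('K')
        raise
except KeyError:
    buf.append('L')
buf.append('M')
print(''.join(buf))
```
KLM

raise without argument re-raises current exception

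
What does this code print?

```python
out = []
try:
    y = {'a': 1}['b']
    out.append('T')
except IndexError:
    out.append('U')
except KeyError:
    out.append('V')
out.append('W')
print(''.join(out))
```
VW

KeyError is caught by its specific handler, not IndexError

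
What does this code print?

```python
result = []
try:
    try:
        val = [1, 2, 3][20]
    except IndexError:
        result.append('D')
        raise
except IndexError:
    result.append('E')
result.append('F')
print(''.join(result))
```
DEF

raise without argument re-raises current exception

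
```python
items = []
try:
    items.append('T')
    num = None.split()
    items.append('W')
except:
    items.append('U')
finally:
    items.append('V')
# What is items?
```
['T', 'U', 'V']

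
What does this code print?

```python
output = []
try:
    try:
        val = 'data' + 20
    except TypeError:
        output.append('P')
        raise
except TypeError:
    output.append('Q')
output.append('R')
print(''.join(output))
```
PQR

raise without argument re-raises current exception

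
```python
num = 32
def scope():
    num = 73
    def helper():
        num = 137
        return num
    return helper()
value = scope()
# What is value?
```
137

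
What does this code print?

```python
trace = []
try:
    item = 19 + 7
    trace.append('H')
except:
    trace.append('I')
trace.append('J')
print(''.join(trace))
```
HJ

No exception, try block completes normally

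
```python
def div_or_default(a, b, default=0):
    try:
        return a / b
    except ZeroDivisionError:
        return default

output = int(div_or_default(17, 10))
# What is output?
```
1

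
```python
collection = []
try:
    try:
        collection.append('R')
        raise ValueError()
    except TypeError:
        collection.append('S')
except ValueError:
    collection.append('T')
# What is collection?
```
['R', 'T']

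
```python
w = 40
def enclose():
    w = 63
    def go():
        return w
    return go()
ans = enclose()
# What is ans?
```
63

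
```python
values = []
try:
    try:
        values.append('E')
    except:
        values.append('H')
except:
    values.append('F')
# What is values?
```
['E']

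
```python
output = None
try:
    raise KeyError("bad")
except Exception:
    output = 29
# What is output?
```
29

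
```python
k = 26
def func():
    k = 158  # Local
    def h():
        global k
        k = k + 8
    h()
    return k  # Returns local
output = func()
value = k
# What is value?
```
34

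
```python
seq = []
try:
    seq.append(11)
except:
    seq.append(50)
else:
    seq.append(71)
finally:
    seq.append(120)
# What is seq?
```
[11, 71, 120]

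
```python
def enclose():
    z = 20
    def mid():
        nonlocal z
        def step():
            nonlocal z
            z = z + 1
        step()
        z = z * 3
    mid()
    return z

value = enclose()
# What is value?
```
63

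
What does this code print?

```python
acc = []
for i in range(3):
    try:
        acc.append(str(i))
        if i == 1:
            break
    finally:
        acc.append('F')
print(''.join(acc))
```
0F1F

finally runs even when breaking out of loop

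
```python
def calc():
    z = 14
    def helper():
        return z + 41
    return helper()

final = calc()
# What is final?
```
55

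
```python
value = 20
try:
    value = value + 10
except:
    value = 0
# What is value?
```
30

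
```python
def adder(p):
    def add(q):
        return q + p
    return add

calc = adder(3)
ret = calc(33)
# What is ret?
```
36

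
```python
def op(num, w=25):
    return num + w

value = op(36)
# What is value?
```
61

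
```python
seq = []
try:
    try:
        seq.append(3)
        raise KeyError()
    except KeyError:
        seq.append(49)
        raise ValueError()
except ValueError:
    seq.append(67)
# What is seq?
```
[3, 49, 67]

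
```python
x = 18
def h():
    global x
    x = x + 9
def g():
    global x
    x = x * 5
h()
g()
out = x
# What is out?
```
135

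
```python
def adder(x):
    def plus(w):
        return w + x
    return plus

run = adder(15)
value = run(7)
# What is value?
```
22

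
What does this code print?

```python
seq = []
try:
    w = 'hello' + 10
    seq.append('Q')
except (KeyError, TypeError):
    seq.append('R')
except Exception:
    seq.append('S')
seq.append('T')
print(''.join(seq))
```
RT

TypeError matches tuple containing it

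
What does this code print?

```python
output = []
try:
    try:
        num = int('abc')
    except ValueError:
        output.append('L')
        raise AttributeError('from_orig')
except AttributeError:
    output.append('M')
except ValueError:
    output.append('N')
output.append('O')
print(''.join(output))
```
LMO

AttributeError raised and caught, original ValueError not re-raised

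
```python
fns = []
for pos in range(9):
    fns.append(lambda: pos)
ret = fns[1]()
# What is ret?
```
8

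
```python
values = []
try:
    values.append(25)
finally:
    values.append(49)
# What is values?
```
[25, 49]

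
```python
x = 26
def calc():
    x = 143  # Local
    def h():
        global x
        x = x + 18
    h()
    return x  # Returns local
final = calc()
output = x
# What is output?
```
44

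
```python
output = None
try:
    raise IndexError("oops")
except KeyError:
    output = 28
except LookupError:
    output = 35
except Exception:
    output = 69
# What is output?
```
35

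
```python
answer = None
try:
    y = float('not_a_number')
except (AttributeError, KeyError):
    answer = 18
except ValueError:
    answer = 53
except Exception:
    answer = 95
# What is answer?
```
53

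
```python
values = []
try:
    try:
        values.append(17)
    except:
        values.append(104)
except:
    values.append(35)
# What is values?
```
[17]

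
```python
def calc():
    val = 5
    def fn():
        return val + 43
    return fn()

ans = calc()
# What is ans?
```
48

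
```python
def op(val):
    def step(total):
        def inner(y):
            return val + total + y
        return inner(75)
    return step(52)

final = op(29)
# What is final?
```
156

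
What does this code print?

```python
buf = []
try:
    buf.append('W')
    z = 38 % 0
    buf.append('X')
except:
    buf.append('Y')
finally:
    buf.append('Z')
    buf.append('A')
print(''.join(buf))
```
WYZA

Code before exception runs, then except, then all of finally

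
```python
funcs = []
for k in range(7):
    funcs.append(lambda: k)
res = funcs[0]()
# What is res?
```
6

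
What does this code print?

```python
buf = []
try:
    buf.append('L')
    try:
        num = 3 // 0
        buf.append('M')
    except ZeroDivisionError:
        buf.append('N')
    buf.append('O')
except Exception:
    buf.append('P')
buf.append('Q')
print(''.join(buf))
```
LNOQ

Inner exception caught by inner handler, outer continues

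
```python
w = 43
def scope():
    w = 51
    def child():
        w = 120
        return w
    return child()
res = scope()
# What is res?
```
120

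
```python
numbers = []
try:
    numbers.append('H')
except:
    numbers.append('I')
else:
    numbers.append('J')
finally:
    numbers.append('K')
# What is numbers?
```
['H', 'J', 'K']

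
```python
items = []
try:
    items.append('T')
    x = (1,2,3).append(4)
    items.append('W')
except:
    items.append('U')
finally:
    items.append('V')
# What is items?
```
['T', 'U', 'V']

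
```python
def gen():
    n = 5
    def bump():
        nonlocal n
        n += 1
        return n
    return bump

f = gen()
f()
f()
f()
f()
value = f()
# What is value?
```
10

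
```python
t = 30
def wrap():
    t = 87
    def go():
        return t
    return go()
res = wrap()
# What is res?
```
87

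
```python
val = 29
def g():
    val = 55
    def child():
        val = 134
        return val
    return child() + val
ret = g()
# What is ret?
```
189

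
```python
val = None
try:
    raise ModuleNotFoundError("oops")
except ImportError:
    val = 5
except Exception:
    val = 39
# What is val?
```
5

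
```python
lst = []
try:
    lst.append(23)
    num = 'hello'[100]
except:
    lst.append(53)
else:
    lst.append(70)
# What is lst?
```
[23, 53]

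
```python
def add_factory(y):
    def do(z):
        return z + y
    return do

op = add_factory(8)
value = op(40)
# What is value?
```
48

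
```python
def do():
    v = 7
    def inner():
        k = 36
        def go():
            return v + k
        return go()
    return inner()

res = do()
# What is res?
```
43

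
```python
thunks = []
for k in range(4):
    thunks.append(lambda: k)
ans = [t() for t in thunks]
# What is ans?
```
[3, 3, 3, 3]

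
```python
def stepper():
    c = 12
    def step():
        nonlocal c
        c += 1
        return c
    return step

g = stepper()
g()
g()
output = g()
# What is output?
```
15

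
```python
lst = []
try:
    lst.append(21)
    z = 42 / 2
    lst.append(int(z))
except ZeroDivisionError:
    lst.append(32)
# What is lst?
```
[21, 21]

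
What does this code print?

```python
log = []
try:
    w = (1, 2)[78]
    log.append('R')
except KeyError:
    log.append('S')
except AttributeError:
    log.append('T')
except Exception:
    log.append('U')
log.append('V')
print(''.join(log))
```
UV

IndexError not specifically caught, falls to Exception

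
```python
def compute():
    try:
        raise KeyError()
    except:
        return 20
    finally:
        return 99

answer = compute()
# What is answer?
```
99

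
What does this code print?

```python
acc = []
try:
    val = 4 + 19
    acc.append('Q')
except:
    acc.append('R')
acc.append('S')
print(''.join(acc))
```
QS

No exception, try block completes normally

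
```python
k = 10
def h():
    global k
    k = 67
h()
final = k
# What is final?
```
67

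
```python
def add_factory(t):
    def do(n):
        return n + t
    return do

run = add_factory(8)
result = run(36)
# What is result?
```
44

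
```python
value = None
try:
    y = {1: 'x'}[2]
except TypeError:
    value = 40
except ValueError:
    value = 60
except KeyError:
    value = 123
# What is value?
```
123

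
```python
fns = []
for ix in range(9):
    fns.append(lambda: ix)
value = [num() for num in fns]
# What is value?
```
[8, 8, 8, 8, 8, 8, 8, 8, 8]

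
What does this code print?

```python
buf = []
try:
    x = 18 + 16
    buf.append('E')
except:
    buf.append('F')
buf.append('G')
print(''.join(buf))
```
EG

No exception, try block completes normally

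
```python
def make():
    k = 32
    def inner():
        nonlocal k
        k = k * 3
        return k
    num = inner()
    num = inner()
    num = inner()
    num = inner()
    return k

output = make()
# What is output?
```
2592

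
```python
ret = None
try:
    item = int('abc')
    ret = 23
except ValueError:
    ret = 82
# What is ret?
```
82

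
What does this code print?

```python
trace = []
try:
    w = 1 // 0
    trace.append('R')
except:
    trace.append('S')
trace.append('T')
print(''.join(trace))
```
ST

Exception raised in try, caught by bare except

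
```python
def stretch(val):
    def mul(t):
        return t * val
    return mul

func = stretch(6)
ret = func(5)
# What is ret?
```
30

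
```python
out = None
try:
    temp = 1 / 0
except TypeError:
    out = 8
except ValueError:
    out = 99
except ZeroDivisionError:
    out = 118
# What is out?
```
118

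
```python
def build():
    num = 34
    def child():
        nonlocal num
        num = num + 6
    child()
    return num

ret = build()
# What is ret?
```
40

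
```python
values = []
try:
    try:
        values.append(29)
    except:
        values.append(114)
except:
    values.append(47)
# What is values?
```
[29]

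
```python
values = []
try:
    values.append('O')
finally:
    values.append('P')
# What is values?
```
['O', 'P']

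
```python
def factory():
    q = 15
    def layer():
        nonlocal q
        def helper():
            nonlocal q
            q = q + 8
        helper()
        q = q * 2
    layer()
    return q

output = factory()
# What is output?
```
46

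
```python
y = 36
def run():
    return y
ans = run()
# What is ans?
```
36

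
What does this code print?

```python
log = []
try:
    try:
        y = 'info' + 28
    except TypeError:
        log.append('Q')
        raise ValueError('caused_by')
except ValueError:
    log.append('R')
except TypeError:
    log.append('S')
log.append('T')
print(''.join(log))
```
QRT

ValueError raised and caught, original TypeError not re-raised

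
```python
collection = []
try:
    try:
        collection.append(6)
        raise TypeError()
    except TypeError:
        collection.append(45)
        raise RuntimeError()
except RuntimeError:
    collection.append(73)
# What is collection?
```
[6, 45, 73]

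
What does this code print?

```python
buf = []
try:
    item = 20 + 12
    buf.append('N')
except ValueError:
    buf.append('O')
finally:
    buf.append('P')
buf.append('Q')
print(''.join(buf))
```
NPQ

finally runs after normal execution too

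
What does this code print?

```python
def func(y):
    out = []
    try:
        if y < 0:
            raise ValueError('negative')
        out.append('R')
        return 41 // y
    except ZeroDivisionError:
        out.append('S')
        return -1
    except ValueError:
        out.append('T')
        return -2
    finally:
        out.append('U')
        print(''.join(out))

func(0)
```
RSU

y=0 causes ZeroDivisionError, caught, finally prints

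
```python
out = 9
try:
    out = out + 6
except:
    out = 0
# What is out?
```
15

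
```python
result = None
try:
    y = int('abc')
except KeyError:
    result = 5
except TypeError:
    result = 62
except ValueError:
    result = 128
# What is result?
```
128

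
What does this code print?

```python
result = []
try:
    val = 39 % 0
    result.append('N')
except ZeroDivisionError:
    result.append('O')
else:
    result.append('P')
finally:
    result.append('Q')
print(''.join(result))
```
OQ

Exception: except runs, else skipped, finally runs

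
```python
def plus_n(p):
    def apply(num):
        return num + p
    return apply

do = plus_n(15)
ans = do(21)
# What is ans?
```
36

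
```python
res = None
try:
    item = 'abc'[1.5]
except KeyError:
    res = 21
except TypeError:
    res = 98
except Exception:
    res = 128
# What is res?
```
98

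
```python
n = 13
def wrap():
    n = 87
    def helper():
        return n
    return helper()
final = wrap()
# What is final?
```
87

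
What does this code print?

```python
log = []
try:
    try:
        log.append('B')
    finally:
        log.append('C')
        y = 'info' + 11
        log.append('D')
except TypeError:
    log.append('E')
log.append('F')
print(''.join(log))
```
BCEF

Exception in inner finally caught by outer except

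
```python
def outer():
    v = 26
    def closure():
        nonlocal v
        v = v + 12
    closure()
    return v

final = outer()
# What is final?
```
38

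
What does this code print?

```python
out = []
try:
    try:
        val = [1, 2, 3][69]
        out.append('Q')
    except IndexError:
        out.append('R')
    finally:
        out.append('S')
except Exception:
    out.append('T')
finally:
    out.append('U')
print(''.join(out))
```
RSU

Both finally blocks run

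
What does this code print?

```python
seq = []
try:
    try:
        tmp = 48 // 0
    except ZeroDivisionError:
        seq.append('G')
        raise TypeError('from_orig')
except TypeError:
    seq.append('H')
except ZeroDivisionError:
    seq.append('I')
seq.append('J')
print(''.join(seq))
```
GHJ

TypeError raised and caught, original ZeroDivisionError not re-raised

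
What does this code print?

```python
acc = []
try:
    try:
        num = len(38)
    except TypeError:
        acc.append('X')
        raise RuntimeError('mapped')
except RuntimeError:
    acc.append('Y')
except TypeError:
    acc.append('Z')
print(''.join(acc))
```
XY

New RuntimeError raised, caught by outer RuntimeError handler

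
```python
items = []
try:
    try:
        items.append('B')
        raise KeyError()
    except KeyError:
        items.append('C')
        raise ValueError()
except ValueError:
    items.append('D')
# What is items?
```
['B', 'C', 'D']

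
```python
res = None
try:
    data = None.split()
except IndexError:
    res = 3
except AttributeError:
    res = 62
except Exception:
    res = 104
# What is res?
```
62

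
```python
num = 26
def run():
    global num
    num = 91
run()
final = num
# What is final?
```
91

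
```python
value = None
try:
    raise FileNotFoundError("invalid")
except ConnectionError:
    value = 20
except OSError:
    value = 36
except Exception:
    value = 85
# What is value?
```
36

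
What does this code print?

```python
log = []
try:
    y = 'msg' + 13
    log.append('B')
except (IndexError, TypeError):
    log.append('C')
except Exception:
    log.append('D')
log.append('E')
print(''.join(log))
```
CE

TypeError matches tuple containing it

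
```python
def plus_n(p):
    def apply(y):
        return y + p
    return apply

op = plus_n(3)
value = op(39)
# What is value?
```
42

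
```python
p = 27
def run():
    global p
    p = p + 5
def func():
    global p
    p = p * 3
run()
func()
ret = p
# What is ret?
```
96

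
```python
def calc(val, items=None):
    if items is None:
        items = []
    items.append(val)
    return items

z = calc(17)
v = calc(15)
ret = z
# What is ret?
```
[17]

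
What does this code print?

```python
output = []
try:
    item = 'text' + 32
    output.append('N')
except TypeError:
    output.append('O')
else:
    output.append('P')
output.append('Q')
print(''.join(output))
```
OQ

else block skipped when exception is caught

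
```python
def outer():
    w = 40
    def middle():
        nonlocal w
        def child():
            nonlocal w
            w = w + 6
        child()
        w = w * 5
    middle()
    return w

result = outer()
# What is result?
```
230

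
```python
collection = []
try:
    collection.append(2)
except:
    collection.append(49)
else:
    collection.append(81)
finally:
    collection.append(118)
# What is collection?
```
[2, 81, 118]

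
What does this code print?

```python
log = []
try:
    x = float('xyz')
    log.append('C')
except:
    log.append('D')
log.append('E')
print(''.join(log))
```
DE

Exception raised in try, caught by bare except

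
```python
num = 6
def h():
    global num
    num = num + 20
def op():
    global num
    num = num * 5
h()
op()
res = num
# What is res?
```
130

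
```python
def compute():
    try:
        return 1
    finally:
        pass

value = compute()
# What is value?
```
1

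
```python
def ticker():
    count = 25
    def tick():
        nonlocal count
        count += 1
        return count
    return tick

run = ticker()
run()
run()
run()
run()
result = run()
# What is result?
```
30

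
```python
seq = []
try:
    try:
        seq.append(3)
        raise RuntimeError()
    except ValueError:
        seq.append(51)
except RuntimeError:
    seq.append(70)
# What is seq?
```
[3, 70]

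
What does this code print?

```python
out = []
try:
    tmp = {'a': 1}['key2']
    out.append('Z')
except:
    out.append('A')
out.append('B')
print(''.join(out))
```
AB

Exception raised in try, caught by bare except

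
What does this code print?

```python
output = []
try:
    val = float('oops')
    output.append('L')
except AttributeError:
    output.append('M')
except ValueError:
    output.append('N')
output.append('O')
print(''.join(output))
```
NO

ValueError is caught by its specific handler, not AttributeError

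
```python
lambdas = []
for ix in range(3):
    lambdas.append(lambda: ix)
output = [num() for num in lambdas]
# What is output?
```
[2, 2, 2]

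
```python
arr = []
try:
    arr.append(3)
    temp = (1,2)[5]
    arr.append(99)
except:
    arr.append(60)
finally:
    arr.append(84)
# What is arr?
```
[3, 60, 84]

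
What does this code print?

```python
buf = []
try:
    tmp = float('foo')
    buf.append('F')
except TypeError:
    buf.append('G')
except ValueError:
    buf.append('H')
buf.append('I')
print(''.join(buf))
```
HI

ValueError is caught by its specific handler, not TypeError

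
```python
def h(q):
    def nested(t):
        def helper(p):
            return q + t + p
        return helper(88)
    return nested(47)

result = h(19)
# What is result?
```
154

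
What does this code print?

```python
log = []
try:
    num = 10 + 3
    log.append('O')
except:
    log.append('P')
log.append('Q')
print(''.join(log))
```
OQ

No exception, try block completes normally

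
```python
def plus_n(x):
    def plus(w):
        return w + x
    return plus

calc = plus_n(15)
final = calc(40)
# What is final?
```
55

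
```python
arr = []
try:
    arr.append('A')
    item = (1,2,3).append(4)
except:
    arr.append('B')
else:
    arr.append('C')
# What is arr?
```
['A', 'B']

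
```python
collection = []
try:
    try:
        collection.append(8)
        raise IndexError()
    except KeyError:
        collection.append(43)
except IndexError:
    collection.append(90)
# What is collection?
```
[8, 90]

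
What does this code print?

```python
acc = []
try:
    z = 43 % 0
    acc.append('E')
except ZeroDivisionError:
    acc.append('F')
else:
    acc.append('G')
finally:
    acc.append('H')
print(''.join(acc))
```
FH

Exception: except runs, else skipped, finally runs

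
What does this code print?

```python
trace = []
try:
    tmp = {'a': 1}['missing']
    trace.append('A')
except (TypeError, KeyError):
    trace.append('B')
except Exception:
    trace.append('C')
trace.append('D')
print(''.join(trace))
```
BD

KeyError matches tuple containing it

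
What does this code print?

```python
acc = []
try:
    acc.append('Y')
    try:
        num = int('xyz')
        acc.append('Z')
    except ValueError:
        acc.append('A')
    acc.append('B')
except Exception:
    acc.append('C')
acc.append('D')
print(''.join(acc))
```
YABD

Inner exception caught by inner handler, outer continues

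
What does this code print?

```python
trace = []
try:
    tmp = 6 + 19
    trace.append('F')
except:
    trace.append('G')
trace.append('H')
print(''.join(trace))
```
FH

No exception, try block completes normally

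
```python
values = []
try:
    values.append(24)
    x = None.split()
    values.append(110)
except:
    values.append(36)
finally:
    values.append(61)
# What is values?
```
[24, 36, 61]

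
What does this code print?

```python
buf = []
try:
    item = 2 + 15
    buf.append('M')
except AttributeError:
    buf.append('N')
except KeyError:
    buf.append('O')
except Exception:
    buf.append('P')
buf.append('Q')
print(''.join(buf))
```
MQ

No exception, try block completes normally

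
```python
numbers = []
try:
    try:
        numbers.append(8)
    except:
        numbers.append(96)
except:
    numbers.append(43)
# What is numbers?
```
[8]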